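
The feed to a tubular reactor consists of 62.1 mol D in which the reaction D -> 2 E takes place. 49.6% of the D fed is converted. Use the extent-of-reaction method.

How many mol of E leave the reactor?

61.6 mol

D reacted = 0.496 × 62.1 = 30.8 mol; ν_D = −1, so ξ = 30.8/1 = 30.8 mol.
Outlet amounts (n = n₀ + ν ξ):
  D: 62.1 − 1(30.8) = 31.3
  E: 0 + 2(30.8) = 61.6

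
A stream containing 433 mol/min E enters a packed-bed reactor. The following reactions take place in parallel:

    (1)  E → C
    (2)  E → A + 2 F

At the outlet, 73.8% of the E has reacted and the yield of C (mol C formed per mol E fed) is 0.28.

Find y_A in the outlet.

0.239

Yield of C: 1ξ₁ / 433 = 0.28 → ξ₁ = 121.2 mol/min.
Conversion of E: 1ξ₁ + 1ξ₂ = 0.738 × 433 = 319.6 → ξ₂ = 198.3 mol/min.
Outlet amounts (n = n₀ + Σ ν·ξ):
  E: 433 − 1(121.2) − 1(198.3) = 113.4
  C: 0 + 1(121.2) = 121.2
  A: 0 + 1(198.3) = 198.3
  F: 0 + 2(198.3) = 396.6
Total out = 829.6 mol/min; y_A = 198.3 / 829.6 = 0.239.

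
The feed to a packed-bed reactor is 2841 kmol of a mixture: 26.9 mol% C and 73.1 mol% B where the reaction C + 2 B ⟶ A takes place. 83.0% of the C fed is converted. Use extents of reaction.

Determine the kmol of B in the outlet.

C reacted = 0.83 × 764.2 = 634.3 kmol; ν_C = −1, so ξ = 634.3/1 = 634.3 kmol.
Outlet amounts (n = n₀ + ν ξ):
  C: 764.2 − 1(634.3) = 129.9
  B: 2077 − 2(634.3) = 808.2
  A: 0 + 1(634.3) = 634.3

808 kmol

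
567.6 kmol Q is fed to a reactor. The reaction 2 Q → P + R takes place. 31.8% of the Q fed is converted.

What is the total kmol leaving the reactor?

Q reacted = 0.318 × 567.6 = 180.5 kmol; ν_Q = −2, so ξ = 180.5/2 = 90.25 kmol.
Outlet amounts (n = n₀ + ν ξ):
  Q: 567.6 − 2(90.25) = 387.1
  P: 0 + 1(90.25) = 90.25
  R: 0 + 1(90.25) = 90.25
Total out = 387.1 + 90.25 + 90.25 = 567.6 kmol.

568 kmol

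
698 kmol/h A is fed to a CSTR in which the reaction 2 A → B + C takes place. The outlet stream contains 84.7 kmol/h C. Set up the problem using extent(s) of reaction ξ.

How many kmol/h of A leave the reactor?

529 kmol/h

For C: n = n₀ + 1ξ → 84.7 = 0 + 1ξ, giving ξ = 84.7 kmol/h.
Outlet amounts (n = n₀ + ν ξ):
  A: 698 − 2(84.7) = 528.6
  B: 0 + 1(84.7) = 84.7
  C: 0 + 1(84.7) = 84.7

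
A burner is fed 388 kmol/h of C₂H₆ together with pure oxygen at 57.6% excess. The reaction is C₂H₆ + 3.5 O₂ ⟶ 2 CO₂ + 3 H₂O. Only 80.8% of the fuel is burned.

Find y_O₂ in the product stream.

Stoichiometric O₂ = 3.5 × 388 = 1358 kmol/h; O₂ fed = 1358 × 1.576 = 2140 kmol/h.
Fuel reacted = 0.808 × 388 → ξ = 313.5 kmol/h.
Outlet (n = n₀ + ν ξ):
  C₂H₆: 388 − 1(313.5) = 74.5
  O₂: 2140 − 3.5(313.5) = 1043
  CO₂: 0 + 2(313.5) = 627
  H₂O: 0 + 3(313.5) = 940.5
Total out = 2685 kmol/h; y_O₂ = 1043 / 2685 = 0.3884.

0.388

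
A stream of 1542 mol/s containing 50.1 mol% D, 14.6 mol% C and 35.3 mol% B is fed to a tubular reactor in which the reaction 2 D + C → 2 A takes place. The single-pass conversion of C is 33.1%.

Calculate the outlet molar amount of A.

149 mol/s

C reacted = 0.331 × 225.1 = 74.52 mol/s; ν_C = −1, so ξ = 74.52/1 = 74.52 mol/s.
Outlet amounts (n = n₀ + ν ξ):
  D: 772.5 − 2(74.52) = 623.5
  C: 225.1 − 1(74.52) = 150.6
  A: 0 + 2(74.52) = 149
  B: 544.3 (inert)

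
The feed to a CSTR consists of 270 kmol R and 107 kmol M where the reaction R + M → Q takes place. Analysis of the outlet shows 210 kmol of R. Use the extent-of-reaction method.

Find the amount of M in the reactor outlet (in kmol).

47 kmol

For R: n = n₀ − 1ξ → 210 = 270 − 1ξ, giving ξ = 60 kmol.
Outlet amounts (n = n₀ + ν ξ):
  R: 270 − 1(60) = 210
  M: 107 − 1(60) = 47
  Q: 0 + 1(60) = 60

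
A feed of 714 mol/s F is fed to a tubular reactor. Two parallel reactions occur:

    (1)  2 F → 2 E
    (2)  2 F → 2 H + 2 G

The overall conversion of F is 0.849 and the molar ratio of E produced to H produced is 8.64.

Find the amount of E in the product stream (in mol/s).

Conversion of F: F consumed = 0.849 × 714 = 606.2 mol/s = 2ξ₁ + 2ξ₂.
Selectivity: 2ξ₁ / (2ξ₂) = 8.64 → ξ₁ = 8.64 ξ₂.
Substitute: (2·8.64 + 2) ξ₂ = 606.2 → ξ₂ = 31.44 mol/s, ξ₁ = 271.7 mol/s.
Outlet amounts (n = n₀ + Σ ν·ξ):
  F: 714 − 2(271.7) − 2(31.44) = 107.8
  E: 0 + 2(271.7) = 543.3
  H: 0 + 2(31.44) = 62.88
  G: 0 + 2(31.44) = 62.88

543 mol/s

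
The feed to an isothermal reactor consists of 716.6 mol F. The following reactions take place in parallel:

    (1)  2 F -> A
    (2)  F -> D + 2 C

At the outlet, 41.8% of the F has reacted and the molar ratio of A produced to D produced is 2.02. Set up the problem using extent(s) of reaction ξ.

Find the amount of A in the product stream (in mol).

Conversion of F: F consumed = 0.418 × 716.6 = 299.5 mol = 2ξ₁ + 1ξ₂.
Selectivity: 1ξ₁ / (1ξ₂) = 2.02 → ξ₁ = 2.02 ξ₂.
Substitute: (2·2.02 + 1) ξ₂ = 299.5 → ξ₂ = 59.43 mol, ξ₁ = 120.1 mol.
Outlet amounts (n = n₀ + Σ ν·ξ):
  F: 716.6 − 2(120.1) − 1(59.43) = 417.1
  A: 0 + 1(120.1) = 120.1
  D: 0 + 1(59.43) = 59.43
  C: 0 + 2(59.43) = 118.9

120 mol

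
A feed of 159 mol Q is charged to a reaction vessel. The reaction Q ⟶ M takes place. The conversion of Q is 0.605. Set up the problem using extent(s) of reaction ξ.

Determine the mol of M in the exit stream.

Q reacted = 0.605 × 159 = 96.19 mol; ν_Q = −1, so ξ = 96.19/1 = 96.19 mol.
Outlet amounts (n = n₀ + ν ξ):
  Q: 159 − 1(96.19) = 62.81
  M: 0 + 1(96.19) = 96.19

96.2 mol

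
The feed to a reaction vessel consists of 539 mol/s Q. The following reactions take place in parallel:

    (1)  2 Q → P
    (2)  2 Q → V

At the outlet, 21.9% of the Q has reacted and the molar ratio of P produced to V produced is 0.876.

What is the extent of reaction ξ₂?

ξ₂ = 31.5 mol/s

Conversion of Q: Q consumed = 0.219 × 539 = 118 mol/s = 2ξ₁ + 2ξ₂.
Selectivity: 1ξ₁ / (1ξ₂) = 0.876 → ξ₁ = 0.876 ξ₂.
Substitute: (2·0.876 + 2) ξ₂ = 118 → ξ₂ = 31.46 mol/s, ξ₁ = 27.56 mol/s.
Outlet amounts (n = n₀ + Σ ν·ξ):
  Q: 539 − 2(27.56) − 2(31.46) = 421
  P: 0 + 1(27.56) = 27.56
  V: 0 + 1(31.46) = 31.46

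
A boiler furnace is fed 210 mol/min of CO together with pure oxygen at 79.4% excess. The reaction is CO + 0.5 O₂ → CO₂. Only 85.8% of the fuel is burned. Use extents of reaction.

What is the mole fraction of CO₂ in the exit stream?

Stoichiometric O₂ = 0.5 × 210 = 105 mol/min; O₂ fed = 105 × 1.794 = 188.4 mol/min.
Fuel reacted = 0.858 × 210 → ξ = 180.2 mol/min.
Outlet (n = n₀ + ν ξ):
  CO: 210 − 1(180.2) = 29.82
  O₂: 188.4 − 0.5(180.2) = 98.28
  CO₂: 0 + 1(180.2) = 180.2
Total out = 308.3 mol/min; y_CO₂ = 180.2 / 308.3 = 0.5845.

0.584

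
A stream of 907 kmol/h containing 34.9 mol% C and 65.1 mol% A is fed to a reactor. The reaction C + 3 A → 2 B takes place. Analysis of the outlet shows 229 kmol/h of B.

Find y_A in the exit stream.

0.364

For B: n = n₀ + 2ξ → 229 = 0 + 2ξ, giving ξ = 114.5 kmol/h.
Outlet amounts (n = n₀ + ν ξ):
  C: 316.5 − 1(114.5) = 202
  A: 590.5 − 3(114.5) = 247
  B: 0 + 2(114.5) = 229
Total out = 678 kmol/h; y_A = 247 / 678 = 0.3642.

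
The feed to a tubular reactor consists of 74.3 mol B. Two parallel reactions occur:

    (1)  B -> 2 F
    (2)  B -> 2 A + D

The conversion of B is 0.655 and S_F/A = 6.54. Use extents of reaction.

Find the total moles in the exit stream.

129 mol

Conversion of B: B consumed = 0.655 × 74.3 = 48.67 mol = 1ξ₁ + 1ξ₂.
Selectivity: 2ξ₁ / (2ξ₂) = 6.54 → ξ₁ = 6.54 ξ₂.
Substitute: (1·6.54 + 1) ξ₂ = 48.67 → ξ₂ = 6.454 mol, ξ₁ = 42.21 mol.
Outlet amounts (n = n₀ + Σ ν·ξ):
  B: 74.3 − 1(42.21) − 1(6.454) = 25.63
  F: 0 + 2(42.21) = 84.42
  A: 0 + 2(6.454) = 12.91
  D: 0 + 1(6.454) = 6.454
Total out = 25.63 + 84.42 + 12.91 + 6.454 = 129.4 mol.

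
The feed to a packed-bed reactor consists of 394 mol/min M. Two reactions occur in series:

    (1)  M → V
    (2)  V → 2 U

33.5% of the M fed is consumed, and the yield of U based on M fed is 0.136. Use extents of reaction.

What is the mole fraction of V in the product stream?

Conversion of M: M consumed = 1ξ₁ = 0.335 × 394 → ξ₁ = 132 mol/min.
Yield of U: 2ξ₂ / 394 = 0.136 → ξ₂ = 26.79 mol/min.
Outlet amounts (n = n₀ + Σ ν·ξ):
  M: 394 − 1(132) = 262
  V: 0 + 1(132) − 1(26.79) = 105.2
  U: 0 + 2(26.79) = 53.58
Total out = 420.8 mol/min; y_V = 105.2 / 420.8 = 0.25.

0.25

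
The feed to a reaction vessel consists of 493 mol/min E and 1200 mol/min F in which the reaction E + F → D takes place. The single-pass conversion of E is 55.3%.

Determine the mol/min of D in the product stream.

E reacted = 0.553 × 493 = 272.6 mol/min; ν_E = −1, so ξ = 272.6/1 = 272.6 mol/min.
Outlet amounts (n = n₀ + ν ξ):
  E: 493 − 1(272.6) = 220.4
  F: 1200 − 1(272.6) = 927.4
  D: 0 + 1(272.6) = 272.6

273 mol/min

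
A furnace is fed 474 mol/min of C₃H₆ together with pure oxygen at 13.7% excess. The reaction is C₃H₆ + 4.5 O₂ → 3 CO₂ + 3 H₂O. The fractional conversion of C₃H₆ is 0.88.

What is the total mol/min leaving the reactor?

Stoichiometric O₂ = 4.5 × 474 = 2133 mol/min; O₂ fed = 2133 × 1.137 = 2425 mol/min.
Fuel reacted = 0.88 × 474 → ξ = 417.1 mol/min.
Outlet (n = n₀ + ν ξ):
  C₃H₆: 474 − 1(417.1) = 56.88
  O₂: 2425 − 4.5(417.1) = 548.2
  CO₂: 0 + 3(417.1) = 1251
  H₂O: 0 + 3(417.1) = 1251
Total out = 56.88 + 548.2 + 1251 + 1251 = 3108 mol/min.

3110 mol/min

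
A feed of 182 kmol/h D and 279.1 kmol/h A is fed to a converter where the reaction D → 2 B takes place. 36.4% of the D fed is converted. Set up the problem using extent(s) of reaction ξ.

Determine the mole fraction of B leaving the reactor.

0.251

D reacted = 0.364 × 182 = 66.25 kmol/h; ν_D = −1, so ξ = 66.25/1 = 66.25 kmol/h.
Outlet amounts (n = n₀ + ν ξ):
  D: 182 − 1(66.25) = 115.8
  B: 0 + 2(66.25) = 132.5
  A: 279.1 (inert)
Total out = 527.3 kmol/h; y_B = 132.5 / 527.3 = 0.2512.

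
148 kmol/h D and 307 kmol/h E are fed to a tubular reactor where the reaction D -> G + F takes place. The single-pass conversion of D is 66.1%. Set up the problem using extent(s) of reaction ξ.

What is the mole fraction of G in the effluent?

0.177

D reacted = 0.661 × 148 = 97.83 kmol/h; ν_D = −1, so ξ = 97.83/1 = 97.83 kmol/h.
Outlet amounts (n = n₀ + ν ξ):
  D: 148 − 1(97.83) = 50.17
  G: 0 + 1(97.83) = 97.83
  F: 0 + 1(97.83) = 97.83
  E: 307 (inert)
Total out = 552.8 kmol/h; y_G = 97.83 / 552.8 = 0.177.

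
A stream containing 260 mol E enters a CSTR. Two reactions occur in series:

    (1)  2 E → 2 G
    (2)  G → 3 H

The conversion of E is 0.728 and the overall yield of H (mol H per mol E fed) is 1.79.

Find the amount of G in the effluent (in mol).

34.1 mol

Conversion of E: E consumed = 2ξ₁ = 0.728 × 260 → ξ₁ = 94.64 mol.
Yield of H: 3ξ₂ / 260 = 1.79 → ξ₂ = 155.1 mol.
Outlet amounts (n = n₀ + Σ ν·ξ):
  E: 260 − 2(94.64) = 70.72
  G: 0 + 2(94.64) − 1(155.1) = 34.15
  H: 0 + 3(155.1) = 465.4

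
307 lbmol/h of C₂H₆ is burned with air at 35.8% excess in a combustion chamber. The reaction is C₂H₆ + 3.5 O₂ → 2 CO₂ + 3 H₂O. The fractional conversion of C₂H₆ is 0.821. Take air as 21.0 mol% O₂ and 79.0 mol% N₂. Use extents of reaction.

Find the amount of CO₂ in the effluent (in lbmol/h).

504 lbmol/h

Stoichiometric O₂ = 3.5 × 307 = 1074 lbmol/h; O₂ fed = 1074 × 1.358 = 1459 lbmol/h.
N₂ fed = 1459 × 79/21 = 5489 lbmol/h.
Fuel reacted = 0.821 × 307 → ξ = 252 lbmol/h.
Outlet (n = n₀ + ν ξ):
  C₂H₆: 307 − 1(252) = 54.95
  O₂: 1459 − 3.5(252) = 577
  N₂: 5489 (inert)
  CO₂: 0 + 2(252) = 504.1
  H₂O: 0 + 3(252) = 756.1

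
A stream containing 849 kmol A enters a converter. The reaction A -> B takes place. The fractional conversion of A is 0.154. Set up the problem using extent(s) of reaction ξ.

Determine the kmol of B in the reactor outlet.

A reacted = 0.154 × 849 = 130.7 kmol; ν_A = −1, so ξ = 130.7/1 = 130.7 kmol.
Outlet amounts (n = n₀ + ν ξ):
  A: 849 − 1(130.7) = 718.3
  B: 0 + 1(130.7) = 130.7

131 kmol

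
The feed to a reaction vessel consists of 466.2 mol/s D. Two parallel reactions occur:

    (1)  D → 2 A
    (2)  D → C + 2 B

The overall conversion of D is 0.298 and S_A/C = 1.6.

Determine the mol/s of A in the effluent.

123 mol/s

Conversion of D: D consumed = 0.298 × 466.2 = 138.9 mol/s = 1ξ₁ + 1ξ₂.
Selectivity: 2ξ₁ / (1ξ₂) = 1.6 → ξ₁ = 0.8 ξ₂.
Substitute: (1·0.8 + 1) ξ₂ = 138.9 → ξ₂ = 77.18 mol/s, ξ₁ = 61.75 mol/s.
Outlet amounts (n = n₀ + Σ ν·ξ):
  D: 466.2 − 1(61.75) − 1(77.18) = 327.3
  A: 0 + 2(61.75) = 123.5
  C: 0 + 1(77.18) = 77.18
  B: 0 + 2(77.18) = 154.4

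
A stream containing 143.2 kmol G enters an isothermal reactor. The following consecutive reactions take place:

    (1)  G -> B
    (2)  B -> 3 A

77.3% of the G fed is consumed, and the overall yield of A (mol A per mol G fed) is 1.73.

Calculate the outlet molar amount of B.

28.1 kmol

Conversion of G: G consumed = 1ξ₁ = 0.773 × 143.2 → ξ₁ = 110.7 kmol.
Yield of A: 3ξ₂ / 143.2 = 1.73 → ξ₂ = 82.58 kmol.
Outlet amounts (n = n₀ + Σ ν·ξ):
  G: 143.2 − 1(110.7) = 32.51
  B: 0 + 1(110.7) − 1(82.58) = 28.11
  A: 0 + 3(82.58) = 247.7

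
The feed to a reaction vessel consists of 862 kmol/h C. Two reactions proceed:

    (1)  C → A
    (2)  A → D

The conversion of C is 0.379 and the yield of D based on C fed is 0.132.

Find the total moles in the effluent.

Conversion of C: C consumed = 1ξ₁ = 0.379 × 862 → ξ₁ = 326.7 kmol/h.
Yield of D: 1ξ₂ / 862 = 0.132 → ξ₂ = 113.8 kmol/h.
Outlet amounts (n = n₀ + Σ ν·ξ):
  C: 862 − 1(326.7) = 535.3
  A: 0 + 1(326.7) − 1(113.8) = 212.9
  D: 0 + 1(113.8) = 113.8
Total out = 535.3 + 212.9 + 113.8 = 862 kmol/h.

862 kmol/h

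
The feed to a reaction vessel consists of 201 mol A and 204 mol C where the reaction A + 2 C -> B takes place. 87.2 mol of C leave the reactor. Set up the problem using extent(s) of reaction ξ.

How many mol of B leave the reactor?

58.4 mol

For C: n = n₀ − 2ξ → 87.2 = 204 − 2ξ, giving ξ = 58.4 mol.
Outlet amounts (n = n₀ + ν ξ):
  A: 201 − 1(58.4) = 142.6
  C: 204 − 2(58.4) = 87.2
  B: 0 + 1(58.4) = 58.4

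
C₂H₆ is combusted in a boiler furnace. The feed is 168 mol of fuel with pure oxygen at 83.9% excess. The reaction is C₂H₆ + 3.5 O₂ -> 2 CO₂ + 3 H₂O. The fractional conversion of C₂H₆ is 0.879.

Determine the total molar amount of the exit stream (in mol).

Stoichiometric O₂ = 3.5 × 168 = 588 mol; O₂ fed = 588 × 1.839 = 1081 mol.
Fuel reacted = 0.879 × 168 → ξ = 147.7 mol.
Outlet (n = n₀ + ν ξ):
  C₂H₆: 168 − 1(147.7) = 20.33
  O₂: 1081 − 3.5(147.7) = 564.5
  CO₂: 0 + 2(147.7) = 295.3
  H₂O: 0 + 3(147.7) = 443
Total out = 20.33 + 564.5 + 295.3 + 443 = 1323 mol.

1320 mol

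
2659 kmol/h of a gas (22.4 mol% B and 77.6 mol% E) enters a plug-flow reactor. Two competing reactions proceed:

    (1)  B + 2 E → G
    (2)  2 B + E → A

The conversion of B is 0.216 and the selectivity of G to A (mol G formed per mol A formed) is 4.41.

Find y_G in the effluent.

Conversion of B: B consumed = 0.216 × 595.6 = 128.7 kmol/h = 1ξ₁ + 2ξ₂.
Selectivity: 1ξ₁ / (1ξ₂) = 4.41 → ξ₁ = 4.41 ξ₂.
Substitute: (1·4.41 + 2) ξ₂ = 128.7 → ξ₂ = 20.07 kmol/h, ξ₁ = 88.51 kmol/h.
Outlet amounts (n = n₀ + Σ ν·ξ):
  B: 595.6 − 1(88.51) − 2(20.07) = 467
  E: 2063 − 2(88.51) − 1(20.07) = 1866
  G: 0 + 1(88.51) = 88.51
  A: 0 + 1(20.07) = 20.07
Total out = 2442 kmol/h; y_G = 88.51 / 2442 = 0.03625.

0.0362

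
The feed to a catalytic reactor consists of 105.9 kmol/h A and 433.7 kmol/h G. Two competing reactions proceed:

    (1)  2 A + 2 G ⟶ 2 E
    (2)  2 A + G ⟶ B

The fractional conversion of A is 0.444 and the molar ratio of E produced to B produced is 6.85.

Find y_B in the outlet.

Conversion of A: A consumed = 0.444 × 105.9 = 47.02 kmol/h = 2ξ₁ + 2ξ₂.
Selectivity: 2ξ₁ / (1ξ₂) = 6.85 → ξ₁ = 3.425 ξ₂.
Substitute: (2·3.425 + 2) ξ₂ = 47.02 → ξ₂ = 5.313 kmol/h, ξ₁ = 18.2 kmol/h.
Outlet amounts (n = n₀ + Σ ν·ξ):
  A: 105.9 − 2(18.2) − 2(5.313) = 58.88
  G: 433.7 − 2(18.2) − 1(5.313) = 392
  E: 0 + 2(18.2) = 36.39
  B: 0 + 1(5.313) = 5.313
Total out = 492.6 kmol/h; y_B = 5.313 / 492.6 = 0.01079.

0.0108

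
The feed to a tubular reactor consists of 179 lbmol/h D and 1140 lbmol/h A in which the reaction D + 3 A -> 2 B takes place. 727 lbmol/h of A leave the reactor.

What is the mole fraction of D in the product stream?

0.0396

For A: n = n₀ − 3ξ → 727 = 1140 − 3ξ, giving ξ = 137.7 lbmol/h.
Outlet amounts (n = n₀ + ν ξ):
  D: 179 − 1(137.7) = 41.33
  A: 1140 − 3(137.7) = 727
  B: 0 + 2(137.7) = 275.3
Total out = 1044 lbmol/h; y_D = 41.33 / 1044 = 0.0396.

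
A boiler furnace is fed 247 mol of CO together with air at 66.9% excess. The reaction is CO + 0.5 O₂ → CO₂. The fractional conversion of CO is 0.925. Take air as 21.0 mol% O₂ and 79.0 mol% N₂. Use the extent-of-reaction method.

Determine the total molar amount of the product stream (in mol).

Stoichiometric O₂ = 0.5 × 247 = 123.5 mol; O₂ fed = 123.5 × 1.669 = 206.1 mol.
N₂ fed = 206.1 × 79/21 = 775.4 mol.
Fuel reacted = 0.925 × 247 → ξ = 228.5 mol.
Outlet (n = n₀ + ν ξ):
  CO: 247 − 1(228.5) = 18.52
  O₂: 206.1 − 0.5(228.5) = 91.88
  N₂: 775.4 (inert)
  CO₂: 0 + 1(228.5) = 228.5
Total out = 18.52 + 91.88 + 775.4 + 228.5 = 1114 mol.

1110 mol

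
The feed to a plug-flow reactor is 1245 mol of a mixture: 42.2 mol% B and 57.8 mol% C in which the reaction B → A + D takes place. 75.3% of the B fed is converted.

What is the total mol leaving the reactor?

B reacted = 0.753 × 525.4 = 395.6 mol; ν_B = −1, so ξ = 395.6/1 = 395.6 mol.
Outlet amounts (n = n₀ + ν ξ):
  B: 525.4 − 1(395.6) = 129.8
  A: 0 + 1(395.6) = 395.6
  D: 0 + 1(395.6) = 395.6
  C: 719.6 (inert)
Total out = 129.8 + 395.6 + 395.6 + 719.6 = 1641 mol.

1640 mol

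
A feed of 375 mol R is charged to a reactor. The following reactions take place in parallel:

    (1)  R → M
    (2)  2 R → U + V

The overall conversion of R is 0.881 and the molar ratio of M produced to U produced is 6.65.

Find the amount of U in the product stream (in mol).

38.2 mol

Conversion of R: R consumed = 0.881 × 375 = 330.4 mol = 1ξ₁ + 2ξ₂.
Selectivity: 1ξ₁ / (1ξ₂) = 6.65 → ξ₁ = 6.65 ξ₂.
Substitute: (1·6.65 + 2) ξ₂ = 330.4 → ξ₂ = 38.19 mol, ξ₁ = 254 mol.
Outlet amounts (n = n₀ + Σ ν·ξ):
  R: 375 − 1(254) − 2(38.19) = 44.62
  M: 0 + 1(254) = 254
  U: 0 + 1(38.19) = 38.19
  V: 0 + 1(38.19) = 38.19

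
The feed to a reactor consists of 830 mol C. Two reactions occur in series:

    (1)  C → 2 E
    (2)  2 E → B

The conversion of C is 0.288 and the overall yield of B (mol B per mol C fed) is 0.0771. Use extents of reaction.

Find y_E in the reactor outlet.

0.348

Conversion of C: C consumed = 1ξ₁ = 0.288 × 830 → ξ₁ = 239 mol.
Yield of B: 1ξ₂ / 830 = 0.0771 → ξ₂ = 63.99 mol.
Outlet amounts (n = n₀ + Σ ν·ξ):
  C: 830 − 1(239) = 591
  E: 0 + 2(239) − 2(63.99) = 350.1
  B: 0 + 1(63.99) = 63.99
Total out = 1005 mol; y_E = 350.1 / 1005 = 0.3483.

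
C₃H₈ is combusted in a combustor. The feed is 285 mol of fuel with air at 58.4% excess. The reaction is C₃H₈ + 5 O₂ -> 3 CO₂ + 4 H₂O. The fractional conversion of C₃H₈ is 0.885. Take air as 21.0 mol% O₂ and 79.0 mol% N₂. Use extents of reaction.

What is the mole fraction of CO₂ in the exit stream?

0.067

Stoichiometric O₂ = 5 × 285 = 1425 mol; O₂ fed = 1425 × 1.584 = 2257 mol.
N₂ fed = 2257 × 79/21 = 8491 mol.
Fuel reacted = 0.885 × 285 → ξ = 252.2 mol.
Outlet (n = n₀ + ν ξ):
  C₃H₈: 285 − 1(252.2) = 32.78
  O₂: 2257 − 5(252.2) = 996.1
  N₂: 8491 (inert)
  CO₂: 0 + 3(252.2) = 756.7
  H₂O: 0 + 4(252.2) = 1009
Total out = 11290 mol; y_CO₂ = 756.7 / 11290 = 0.06705.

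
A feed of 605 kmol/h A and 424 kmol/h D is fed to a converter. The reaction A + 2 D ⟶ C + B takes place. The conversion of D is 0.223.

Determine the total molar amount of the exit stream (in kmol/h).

982 kmol/h

D reacted = 0.223 × 424 = 94.55 kmol/h; ν_D = −2, so ξ = 94.55/2 = 47.28 kmol/h.
Outlet amounts (n = n₀ + ν ξ):
  A: 605 − 1(47.28) = 557.7
  D: 424 − 2(47.28) = 329.4
  C: 0 + 1(47.28) = 47.28
  B: 0 + 1(47.28) = 47.28
Total out = 557.7 + 329.4 + 47.28 + 47.28 = 981.7 kmol/h.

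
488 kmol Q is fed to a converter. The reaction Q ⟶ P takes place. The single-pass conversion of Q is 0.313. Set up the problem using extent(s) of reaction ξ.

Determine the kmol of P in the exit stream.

Q reacted = 0.313 × 488 = 152.7 kmol; ν_Q = −1, so ξ = 152.7/1 = 152.7 kmol.
Outlet amounts (n = n₀ + ν ξ):
  Q: 488 − 1(152.7) = 335.3
  P: 0 + 1(152.7) = 152.7

153 kmol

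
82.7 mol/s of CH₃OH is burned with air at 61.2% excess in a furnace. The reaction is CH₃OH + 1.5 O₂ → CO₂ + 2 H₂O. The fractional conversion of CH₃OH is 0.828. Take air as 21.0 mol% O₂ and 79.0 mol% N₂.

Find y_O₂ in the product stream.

0.091

Stoichiometric O₂ = 1.5 × 82.7 = 124.1 mol/s; O₂ fed = 124.1 × 1.612 = 200 mol/s.
N₂ fed = 200 × 79/21 = 752.3 mol/s.
Fuel reacted = 0.828 × 82.7 → ξ = 68.48 mol/s.
Outlet (n = n₀ + ν ξ):
  CH₃OH: 82.7 − 1(68.48) = 14.22
  O₂: 200 − 1.5(68.48) = 97.26
  N₂: 752.3 (inert)
  CO₂: 0 + 1(68.48) = 68.48
  H₂O: 0 + 2(68.48) = 137
Total out = 1069 mol/s; y_O₂ = 97.26 / 1069 = 0.09096.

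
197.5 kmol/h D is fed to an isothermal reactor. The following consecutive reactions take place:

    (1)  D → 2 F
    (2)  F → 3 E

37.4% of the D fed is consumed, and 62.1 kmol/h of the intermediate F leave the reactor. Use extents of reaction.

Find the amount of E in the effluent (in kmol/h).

Conversion of D: D consumed = 1ξ₁ = 0.374 × 197.5 → ξ₁ = 73.86 kmol/h.
F balance: n_F = 0 + 2ξ₁ − 1ξ₂ = 62.1 → ξ₂ = (2·73.86 − 62.1)/1 = 85.63 kmol/h.
Outlet amounts (n = n₀ + Σ ν·ξ):
  D: 197.5 − 1(73.86) = 123.6
  F: 0 + 2(73.86) − 1(85.63) = 62.1
  E: 0 + 3(85.63) = 256.9

257 kmol/h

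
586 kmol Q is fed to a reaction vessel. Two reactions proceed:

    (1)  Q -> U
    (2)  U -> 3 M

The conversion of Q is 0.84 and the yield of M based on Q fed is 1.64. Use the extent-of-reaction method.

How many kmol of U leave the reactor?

172 kmol

Conversion of Q: Q consumed = 1ξ₁ = 0.84 × 586 → ξ₁ = 492.2 kmol.
Yield of M: 3ξ₂ / 586 = 1.64 → ξ₂ = 320.3 kmol.
Outlet amounts (n = n₀ + Σ ν·ξ):
  Q: 586 − 1(492.2) = 93.76
  U: 0 + 1(492.2) − 1(320.3) = 171.9
  M: 0 + 3(320.3) = 961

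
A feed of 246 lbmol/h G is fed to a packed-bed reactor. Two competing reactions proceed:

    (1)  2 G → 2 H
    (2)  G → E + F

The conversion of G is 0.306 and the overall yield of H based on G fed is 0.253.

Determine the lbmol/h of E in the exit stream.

Yield of H: 2ξ₁ / 246 = 0.253 → ξ₁ = 31.12 lbmol/h.
Conversion of G: 2ξ₁ + 1ξ₂ = 0.306 × 246 = 75.28 → ξ₂ = 13.04 lbmol/h.
Outlet amounts (n = n₀ + Σ ν·ξ):
  G: 246 − 2(31.12) − 1(13.04) = 170.7
  H: 0 + 2(31.12) = 62.24
  E: 0 + 1(13.04) = 13.04
  F: 0 + 1(13.04) = 13.04

13 lbmol/h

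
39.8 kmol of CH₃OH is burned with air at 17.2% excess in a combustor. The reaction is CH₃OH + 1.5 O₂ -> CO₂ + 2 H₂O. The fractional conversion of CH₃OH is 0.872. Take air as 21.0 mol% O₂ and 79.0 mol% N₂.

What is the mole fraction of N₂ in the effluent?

Stoichiometric O₂ = 1.5 × 39.8 = 59.7 kmol; O₂ fed = 59.7 × 1.172 = 69.97 kmol.
N₂ fed = 69.97 × 79/21 = 263.2 kmol.
Fuel reacted = 0.872 × 39.8 → ξ = 34.71 kmol.
Outlet (n = n₀ + ν ξ):
  CH₃OH: 39.8 − 1(34.71) = 5.094
  O₂: 69.97 − 1.5(34.71) = 17.91
  N₂: 263.2 (inert)
  CO₂: 0 + 1(34.71) = 34.71
  H₂O: 0 + 2(34.71) = 69.41
Total out = 390.3 kmol; y_N₂ = 263.2 / 390.3 = 0.6743.

0.674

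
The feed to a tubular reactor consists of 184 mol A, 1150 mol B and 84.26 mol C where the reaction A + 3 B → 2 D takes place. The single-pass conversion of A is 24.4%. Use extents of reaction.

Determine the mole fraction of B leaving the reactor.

0.764

A reacted = 0.244 × 184 = 44.9 mol; ν_A = −1, so ξ = 44.9/1 = 44.9 mol.
Outlet amounts (n = n₀ + ν ξ):
  A: 184 − 1(44.9) = 139.1
  B: 1150 − 3(44.9) = 1015
  D: 0 + 2(44.9) = 89.79
  C: 84.26 (inert)
Total out = 1328 mol; y_B = 1015 / 1328 = 0.7643.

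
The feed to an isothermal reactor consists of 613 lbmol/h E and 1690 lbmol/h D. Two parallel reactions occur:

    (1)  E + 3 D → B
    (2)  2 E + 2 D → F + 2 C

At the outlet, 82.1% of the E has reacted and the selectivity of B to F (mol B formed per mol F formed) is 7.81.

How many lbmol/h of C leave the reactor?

Conversion of E: E consumed = 0.821 × 613 = 503.3 lbmol/h = 1ξ₁ + 2ξ₂.
Selectivity: 1ξ₁ / (1ξ₂) = 7.81 → ξ₁ = 7.81 ξ₂.
Substitute: (1·7.81 + 2) ξ₂ = 503.3 → ξ₂ = 51.3 lbmol/h, ξ₁ = 400.7 lbmol/h.
Outlet amounts (n = n₀ + Σ ν·ξ):
  E: 613 − 1(400.7) − 2(51.3) = 109.7
  D: 1690 − 3(400.7) − 2(51.3) = 385.4
  B: 0 + 1(400.7) = 400.7
  F: 0 + 1(51.3) = 51.3
  C: 0 + 2(51.3) = 102.6

103 lbmol/h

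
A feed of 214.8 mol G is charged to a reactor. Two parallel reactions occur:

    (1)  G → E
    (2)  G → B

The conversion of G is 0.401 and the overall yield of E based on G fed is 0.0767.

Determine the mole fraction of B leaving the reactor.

Yield of E: 1ξ₁ / 214.8 = 0.0767 → ξ₁ = 16.48 mol.
Conversion of G: 1ξ₁ + 1ξ₂ = 0.401 × 214.8 = 86.13 → ξ₂ = 69.66 mol.
Outlet amounts (n = n₀ + Σ ν·ξ):
  G: 214.8 − 1(16.48) − 1(69.66) = 128.7
  E: 0 + 1(16.48) = 16.48
  B: 0 + 1(69.66) = 69.66
Total out = 214.8 mol; y_B = 69.66 / 214.8 = 0.3243.

0.324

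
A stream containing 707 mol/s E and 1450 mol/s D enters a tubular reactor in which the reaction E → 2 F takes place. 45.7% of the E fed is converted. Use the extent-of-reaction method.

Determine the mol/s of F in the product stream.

646 mol/s

E reacted = 0.457 × 707 = 323.1 mol/s; ν_E = −1, so ξ = 323.1/1 = 323.1 mol/s.
Outlet amounts (n = n₀ + ν ξ):
  E: 707 − 1(323.1) = 383.9
  F: 0 + 2(323.1) = 646.2
  D: 1450 (inert)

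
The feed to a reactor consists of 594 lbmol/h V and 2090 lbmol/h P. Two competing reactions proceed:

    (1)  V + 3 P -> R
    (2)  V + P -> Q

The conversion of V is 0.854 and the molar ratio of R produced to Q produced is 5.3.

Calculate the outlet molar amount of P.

729 lbmol/h

Conversion of V: V consumed = 0.854 × 594 = 507.3 lbmol/h = 1ξ₁ + 1ξ₂.
Selectivity: 1ξ₁ / (1ξ₂) = 5.3 → ξ₁ = 5.3 ξ₂.
Substitute: (1·5.3 + 1) ξ₂ = 507.3 → ξ₂ = 80.52 lbmol/h, ξ₁ = 426.8 lbmol/h.
Outlet amounts (n = n₀ + Σ ν·ξ):
  V: 594 − 1(426.8) − 1(80.52) = 86.72
  P: 2090 − 3(426.8) − 1(80.52) = 729.2
  R: 0 + 1(426.8) = 426.8
  Q: 0 + 1(80.52) = 80.52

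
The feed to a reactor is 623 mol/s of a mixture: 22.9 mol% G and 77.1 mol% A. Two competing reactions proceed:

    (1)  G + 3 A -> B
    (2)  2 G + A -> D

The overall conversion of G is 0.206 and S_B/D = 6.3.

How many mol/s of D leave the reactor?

3.54 mol/s

Conversion of G: G consumed = 0.206 × 142.7 = 29.39 mol/s = 1ξ₁ + 2ξ₂.
Selectivity: 1ξ₁ / (1ξ₂) = 6.3 → ξ₁ = 6.3 ξ₂.
Substitute: (1·6.3 + 2) ξ₂ = 29.39 → ξ₂ = 3.541 mol/s, ξ₁ = 22.31 mol/s.
Outlet amounts (n = n₀ + Σ ν·ξ):
  G: 142.7 − 1(22.31) − 2(3.541) = 113.3
  A: 480.3 − 3(22.31) − 1(3.541) = 409.9
  B: 0 + 1(22.31) = 22.31
  D: 0 + 1(3.541) = 3.541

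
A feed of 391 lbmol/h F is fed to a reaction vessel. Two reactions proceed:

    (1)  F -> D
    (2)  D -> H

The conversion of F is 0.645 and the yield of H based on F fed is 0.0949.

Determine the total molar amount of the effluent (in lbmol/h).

391 lbmol/h

Conversion of F: F consumed = 1ξ₁ = 0.645 × 391 → ξ₁ = 252.2 lbmol/h.
Yield of H: 1ξ₂ / 391 = 0.0949 → ξ₂ = 37.11 lbmol/h.
Outlet amounts (n = n₀ + Σ ν·ξ):
  F: 391 − 1(252.2) = 138.8
  D: 0 + 1(252.2) − 1(37.11) = 215.1
  H: 0 + 1(37.11) = 37.11
Total out = 138.8 + 215.1 + 37.11 = 391 lbmol/h.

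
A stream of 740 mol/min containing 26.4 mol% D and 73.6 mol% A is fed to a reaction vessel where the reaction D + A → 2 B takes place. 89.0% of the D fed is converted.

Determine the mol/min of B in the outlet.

348 mol/min

D reacted = 0.89 × 195.4 = 173.9 mol/min; ν_D = −1, so ξ = 173.9/1 = 173.9 mol/min.
Outlet amounts (n = n₀ + ν ξ):
  D: 195.4 − 1(173.9) = 21.49
  A: 544.6 − 1(173.9) = 370.8
  B: 0 + 2(173.9) = 347.7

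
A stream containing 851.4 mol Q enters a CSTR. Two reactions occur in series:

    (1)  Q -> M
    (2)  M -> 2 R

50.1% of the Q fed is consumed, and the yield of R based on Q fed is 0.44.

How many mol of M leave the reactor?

239 mol

Conversion of Q: Q consumed = 1ξ₁ = 0.501 × 851.4 → ξ₁ = 426.6 mol.
Yield of R: 2ξ₂ / 851.4 = 0.44 → ξ₂ = 187.3 mol.
Outlet amounts (n = n₀ + Σ ν·ξ):
  Q: 851.4 − 1(426.6) = 424.8
  M: 0 + 1(426.6) − 1(187.3) = 239.2
  R: 0 + 2(187.3) = 374.6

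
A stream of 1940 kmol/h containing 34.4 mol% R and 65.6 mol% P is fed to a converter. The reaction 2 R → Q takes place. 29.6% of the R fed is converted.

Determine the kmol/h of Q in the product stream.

R reacted = 0.296 × 667.4 = 197.5 kmol/h; ν_R = −2, so ξ = 197.5/2 = 98.77 kmol/h.
Outlet amounts (n = n₀ + ν ξ):
  R: 667.4 − 2(98.77) = 469.8
  Q: 0 + 1(98.77) = 98.77
  P: 1273 (inert)

98.8 kmol/h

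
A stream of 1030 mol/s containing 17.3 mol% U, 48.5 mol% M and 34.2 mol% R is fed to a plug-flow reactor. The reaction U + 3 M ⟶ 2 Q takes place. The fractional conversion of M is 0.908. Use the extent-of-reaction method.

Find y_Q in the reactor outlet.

0.416

M reacted = 0.908 × 499.6 = 453.6 mol/s; ν_M = −3, so ξ = 453.6/3 = 151.2 mol/s.
Outlet amounts (n = n₀ + ν ξ):
  U: 178.2 − 1(151.2) = 26.99
  M: 499.6 − 3(151.2) = 45.96
  Q: 0 + 2(151.2) = 302.4
  R: 352.3 (inert)
Total out = 727.6 mol/s; y_Q = 302.4 / 727.6 = 0.4156.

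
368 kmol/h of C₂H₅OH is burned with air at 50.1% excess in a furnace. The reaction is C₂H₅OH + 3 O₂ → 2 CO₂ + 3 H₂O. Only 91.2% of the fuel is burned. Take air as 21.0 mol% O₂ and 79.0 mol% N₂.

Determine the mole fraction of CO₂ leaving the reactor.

Stoichiometric O₂ = 3 × 368 = 1104 kmol/h; O₂ fed = 1104 × 1.501 = 1657 kmol/h.
N₂ fed = 1657 × 79/21 = 6234 kmol/h.
Fuel reacted = 0.912 × 368 → ξ = 335.6 kmol/h.
Outlet (n = n₀ + ν ξ):
  C₂H₅OH: 368 − 1(335.6) = 32.38
  O₂: 1657 − 3(335.6) = 650.3
  N₂: 6234 (inert)
  CO₂: 0 + 2(335.6) = 671.2
  H₂O: 0 + 3(335.6) = 1007
Total out = 8595 kmol/h; y_CO₂ = 671.2 / 8595 = 0.0781.

0.0781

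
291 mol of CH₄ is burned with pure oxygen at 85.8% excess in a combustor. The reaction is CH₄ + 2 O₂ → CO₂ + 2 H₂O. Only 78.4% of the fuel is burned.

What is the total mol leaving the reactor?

1370 mol

Stoichiometric O₂ = 2 × 291 = 582 mol; O₂ fed = 582 × 1.858 = 1081 mol.
Fuel reacted = 0.784 × 291 → ξ = 228.1 mol.
Outlet (n = n₀ + ν ξ):
  CH₄: 291 − 1(228.1) = 62.86
  O₂: 1081 − 2(228.1) = 625.1
  CO₂: 0 + 1(228.1) = 228.1
  H₂O: 0 + 2(228.1) = 456.3
Total out = 62.86 + 625.1 + 228.1 + 456.3 = 1372 mol.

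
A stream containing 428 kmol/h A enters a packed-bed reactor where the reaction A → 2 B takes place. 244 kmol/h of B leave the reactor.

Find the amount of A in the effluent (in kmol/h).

306 kmol/h

For B: n = n₀ + 2ξ → 244 = 0 + 2ξ, giving ξ = 122 kmol/h.
Outlet amounts (n = n₀ + ν ξ):
  A: 428 − 1(122) = 306
  B: 0 + 2(122) = 244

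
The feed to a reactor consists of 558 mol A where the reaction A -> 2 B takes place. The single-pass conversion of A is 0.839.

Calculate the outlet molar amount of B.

A reacted = 0.839 × 558 = 468.2 mol; ν_A = −1, so ξ = 468.2/1 = 468.2 mol.
Outlet amounts (n = n₀ + ν ξ):
  A: 558 − 1(468.2) = 89.84
  B: 0 + 2(468.2) = 936.3

936 mol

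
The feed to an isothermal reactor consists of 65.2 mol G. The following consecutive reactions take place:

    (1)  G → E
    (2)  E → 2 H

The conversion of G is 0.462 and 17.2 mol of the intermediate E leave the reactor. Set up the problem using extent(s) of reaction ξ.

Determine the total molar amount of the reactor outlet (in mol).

Conversion of G: G consumed = 1ξ₁ = 0.462 × 65.2 → ξ₁ = 30.12 mol.
E balance: n_E = 0 + 1ξ₁ − 1ξ₂ = 17.2 → ξ₂ = (1·30.12 − 17.2)/1 = 12.92 mol.
Outlet amounts (n = n₀ + Σ ν·ξ):
  G: 65.2 − 1(30.12) = 35.08
  E: 0 + 1(30.12) − 1(12.92) = 17.2
  H: 0 + 2(12.92) = 25.84
Total out = 35.08 + 17.2 + 25.84 = 78.12 mol.

78.1 mol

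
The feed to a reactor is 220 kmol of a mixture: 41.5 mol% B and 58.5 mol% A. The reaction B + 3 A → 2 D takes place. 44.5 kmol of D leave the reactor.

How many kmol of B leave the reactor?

69 kmol

For D: n = n₀ + 2ξ → 44.5 = 0 + 2ξ, giving ξ = 22.25 kmol.
Outlet amounts (n = n₀ + ν ξ):
  B: 91.3 − 1(22.25) = 69.05
  A: 128.7 − 3(22.25) = 61.95
  D: 0 + 2(22.25) = 44.5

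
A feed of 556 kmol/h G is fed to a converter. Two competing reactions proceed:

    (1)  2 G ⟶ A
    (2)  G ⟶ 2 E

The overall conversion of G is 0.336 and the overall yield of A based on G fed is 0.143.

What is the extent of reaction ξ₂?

ξ₂ = 27.8 kmol/h

Yield of A: 1ξ₁ / 556 = 0.143 → ξ₁ = 79.51 kmol/h.
Conversion of G: 2ξ₁ + 1ξ₂ = 0.336 × 556 = 186.8 → ξ₂ = 27.8 kmol/h.
Outlet amounts (n = n₀ + Σ ν·ξ):
  G: 556 − 2(79.51) − 1(27.8) = 369.2
  A: 0 + 1(79.51) = 79.51
  E: 0 + 2(27.8) = 55.6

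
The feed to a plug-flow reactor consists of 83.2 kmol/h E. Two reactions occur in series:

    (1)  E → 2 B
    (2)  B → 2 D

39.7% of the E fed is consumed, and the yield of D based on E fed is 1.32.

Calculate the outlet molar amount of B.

Conversion of E: E consumed = 1ξ₁ = 0.397 × 83.2 → ξ₁ = 33.03 kmol/h.
Yield of D: 2ξ₂ / 83.2 = 1.32 → ξ₂ = 54.91 kmol/h.
Outlet amounts (n = n₀ + Σ ν·ξ):
  E: 83.2 − 1(33.03) = 50.17
  B: 0 + 2(33.03) − 1(54.91) = 11.15
  D: 0 + 2(54.91) = 109.8

11.1 kmol/h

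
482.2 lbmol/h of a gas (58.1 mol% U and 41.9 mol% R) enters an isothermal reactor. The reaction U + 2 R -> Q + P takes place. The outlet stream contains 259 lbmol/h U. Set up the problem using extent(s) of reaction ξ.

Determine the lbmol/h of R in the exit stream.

160 lbmol/h

For U: n = n₀ − 1ξ → 259 = 280.2 − 1ξ, giving ξ = 21.16 lbmol/h.
Outlet amounts (n = n₀ + ν ξ):
  U: 280.2 − 1(21.16) = 259
  R: 202 − 2(21.16) = 159.7
  Q: 0 + 1(21.16) = 21.16
  P: 0 + 1(21.16) = 21.16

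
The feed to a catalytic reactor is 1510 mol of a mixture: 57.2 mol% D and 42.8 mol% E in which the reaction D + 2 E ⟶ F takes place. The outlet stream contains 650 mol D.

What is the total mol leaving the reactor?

For D: n = n₀ − 1ξ → 650 = 863.7 − 1ξ, giving ξ = 213.7 mol.
Outlet amounts (n = n₀ + ν ξ):
  D: 863.7 − 1(213.7) = 650
  E: 646.3 − 2(213.7) = 218.8
  F: 0 + 1(213.7) = 213.7
Total out = 650 + 218.8 + 213.7 = 1083 mol.

1080 mol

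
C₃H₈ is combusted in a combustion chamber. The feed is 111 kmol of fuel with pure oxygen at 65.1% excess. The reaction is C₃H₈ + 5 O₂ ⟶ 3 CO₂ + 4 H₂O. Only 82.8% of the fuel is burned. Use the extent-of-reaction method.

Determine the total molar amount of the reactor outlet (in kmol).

Stoichiometric O₂ = 5 × 111 = 555 kmol; O₂ fed = 555 × 1.651 = 916.3 kmol.
Fuel reacted = 0.828 × 111 → ξ = 91.91 kmol.
Outlet (n = n₀ + ν ξ):
  C₃H₈: 111 − 1(91.91) = 19.09
  O₂: 916.3 − 5(91.91) = 456.8
  CO₂: 0 + 3(91.91) = 275.7
  H₂O: 0 + 4(91.91) = 367.6
Total out = 19.09 + 456.8 + 275.7 + 367.6 = 1119 kmol.

1120 kmol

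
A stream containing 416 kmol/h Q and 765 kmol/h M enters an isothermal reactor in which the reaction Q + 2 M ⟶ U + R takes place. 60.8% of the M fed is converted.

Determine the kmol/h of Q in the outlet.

183 kmol/h

M reacted = 0.608 × 765 = 465.1 kmol/h; ν_M = −2, so ξ = 465.1/2 = 232.6 kmol/h.
Outlet amounts (n = n₀ + ν ξ):
  Q: 416 − 1(232.6) = 183.4
  M: 765 − 2(232.6) = 299.9
  U: 0 + 1(232.6) = 232.6
  R: 0 + 1(232.6) = 232.6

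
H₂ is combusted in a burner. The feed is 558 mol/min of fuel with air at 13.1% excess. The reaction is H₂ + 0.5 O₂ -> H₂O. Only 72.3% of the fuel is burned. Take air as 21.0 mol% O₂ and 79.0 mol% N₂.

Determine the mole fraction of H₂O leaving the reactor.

0.217

Stoichiometric O₂ = 0.5 × 558 = 279 mol/min; O₂ fed = 279 × 1.131 = 315.5 mol/min.
N₂ fed = 315.5 × 79/21 = 1187 mol/min.
Fuel reacted = 0.723 × 558 → ξ = 403.4 mol/min.
Outlet (n = n₀ + ν ξ):
  H₂: 558 − 1(403.4) = 154.6
  O₂: 315.5 − 0.5(403.4) = 113.8
  N₂: 1187 (inert)
  H₂O: 0 + 1(403.4) = 403.4
Total out = 1859 mol/min; y_H₂O = 403.4 / 1859 = 0.217.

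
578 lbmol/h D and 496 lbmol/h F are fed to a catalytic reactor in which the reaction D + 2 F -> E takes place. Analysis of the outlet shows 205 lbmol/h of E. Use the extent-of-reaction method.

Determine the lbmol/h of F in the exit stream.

For E: n = n₀ + 1ξ → 205 = 0 + 1ξ, giving ξ = 205 lbmol/h.
Outlet amounts (n = n₀ + ν ξ):
  D: 578 − 1(205) = 373
  F: 496 − 2(205) = 86
  E: 0 + 1(205) = 205

86 lbmol/h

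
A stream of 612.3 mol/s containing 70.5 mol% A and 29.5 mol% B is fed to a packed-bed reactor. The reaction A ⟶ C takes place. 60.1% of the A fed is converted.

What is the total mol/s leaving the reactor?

A reacted = 0.601 × 431.7 = 259.4 mol/s; ν_A = −1, so ξ = 259.4/1 = 259.4 mol/s.
Outlet amounts (n = n₀ + ν ξ):
  A: 431.7 − 1(259.4) = 172.2
  C: 0 + 1(259.4) = 259.4
  B: 180.6 (inert)
Total out = 172.2 + 259.4 + 180.6 = 612.3 mol/s.

612 mol/s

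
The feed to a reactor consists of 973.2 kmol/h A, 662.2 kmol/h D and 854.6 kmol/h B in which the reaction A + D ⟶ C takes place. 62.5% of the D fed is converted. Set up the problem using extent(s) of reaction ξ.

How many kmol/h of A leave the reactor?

559 kmol/h

D reacted = 0.625 × 662.2 = 413.9 kmol/h; ν_D = −1, so ξ = 413.9/1 = 413.9 kmol/h.
Outlet amounts (n = n₀ + ν ξ):
  A: 973.2 − 1(413.9) = 559.3
  D: 662.2 − 1(413.9) = 248.3
  C: 0 + 1(413.9) = 413.9
  B: 854.6 (inert)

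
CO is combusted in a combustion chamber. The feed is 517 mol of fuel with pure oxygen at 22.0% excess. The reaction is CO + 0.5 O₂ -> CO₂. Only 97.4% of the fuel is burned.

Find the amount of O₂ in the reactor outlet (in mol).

63.6 mol

Stoichiometric O₂ = 0.5 × 517 = 258.5 mol; O₂ fed = 258.5 × 1.220 = 315.4 mol.
Fuel reacted = 0.974 × 517 → ξ = 503.6 mol.
Outlet (n = n₀ + ν ξ):
  CO: 517 − 1(503.6) = 13.44
  O₂: 315.4 − 0.5(503.6) = 63.59
  CO₂: 0 + 1(503.6) = 503.6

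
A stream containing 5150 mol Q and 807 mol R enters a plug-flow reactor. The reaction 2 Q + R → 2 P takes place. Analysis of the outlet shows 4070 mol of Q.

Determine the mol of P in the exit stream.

1080 mol

For Q: n = n₀ − 2ξ → 4070 = 5150 − 2ξ, giving ξ = 540 mol.
Outlet amounts (n = n₀ + ν ξ):
  Q: 5150 − 2(540) = 4070
  R: 807 − 1(540) = 267
  P: 0 + 2(540) = 1080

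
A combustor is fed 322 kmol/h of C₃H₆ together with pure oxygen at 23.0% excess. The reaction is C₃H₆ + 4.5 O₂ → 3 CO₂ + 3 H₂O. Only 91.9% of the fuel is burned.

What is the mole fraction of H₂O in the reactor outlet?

0.394

Stoichiometric O₂ = 4.5 × 322 = 1449 kmol/h; O₂ fed = 1449 × 1.230 = 1782 kmol/h.
Fuel reacted = 0.919 × 322 → ξ = 295.9 kmol/h.
Outlet (n = n₀ + ν ξ):
  C₃H₆: 322 − 1(295.9) = 26.08
  O₂: 1782 − 4.5(295.9) = 450.6
  CO₂: 0 + 3(295.9) = 887.8
  H₂O: 0 + 3(295.9) = 887.8
Total out = 2252 kmol/h; y_H₂O = 887.8 / 2252 = 0.3942.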